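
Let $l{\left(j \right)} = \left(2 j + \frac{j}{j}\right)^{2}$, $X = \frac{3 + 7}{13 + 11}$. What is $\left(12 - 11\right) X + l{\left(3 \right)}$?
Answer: $\frac{593}{12} \approx 49.417$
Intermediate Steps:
$X = \frac{5}{12}$ ($X = \frac{10}{24} = 10 \cdot \frac{1}{24} = \frac{5}{12} \approx 0.41667$)
$l{\left(j \right)} = \left(1 + 2 j\right)^{2}$ ($l{\left(j \right)} = \left(2 j + 1\right)^{2} = \left(1 + 2 j\right)^{2}$)
$\left(12 - 11\right) X + l{\left(3 \right)} = \left(12 - 11\right) \frac{5}{12} + \left(1 + 2 \cdot 3\right)^{2} = \left(12 - 11\right) \frac{5}{12} + \left(1 + 6\right)^{2} = 1 \cdot \frac{5}{12} + 7^{2} = \frac{5}{12} + 49 = \frac{593}{12}$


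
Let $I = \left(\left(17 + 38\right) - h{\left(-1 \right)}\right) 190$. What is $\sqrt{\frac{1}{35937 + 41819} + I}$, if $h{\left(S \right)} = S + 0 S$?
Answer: $\frac{\sqrt{16082348145199}}{38878} \approx 103.15$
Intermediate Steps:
$h{\left(S \right)} = S$ ($h{\left(S \right)} = S + 0 = S$)
$I = 10640$ ($I = \left(\left(17 + 38\right) - -1\right) 190 = \left(55 + 1\right) 190 = 56 \cdot 190 = 10640$)
$\sqrt{\frac{1}{35937 + 41819} + I} = \sqrt{\frac{1}{35937 + 41819} + 10640} = \sqrt{\frac{1}{77756} + 10640} = \sqrt{\frac{827323841}{77756}} = \frac{\sqrt{16082348145199}}{38878}$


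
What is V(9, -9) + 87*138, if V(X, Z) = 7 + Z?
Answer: 12004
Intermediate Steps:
V(9, -9) + 87*138 = (7 - 9) + 87*138 = -2 + 12006 = 12004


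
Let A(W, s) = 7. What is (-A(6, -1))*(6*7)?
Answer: -294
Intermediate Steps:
(-A(6, -1))*(6*7) = (-1*7)*(6*7) = -7*42 = -294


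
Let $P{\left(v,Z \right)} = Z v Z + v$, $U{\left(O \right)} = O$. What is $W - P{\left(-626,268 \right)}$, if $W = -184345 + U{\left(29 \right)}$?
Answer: $44778134$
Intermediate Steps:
$P{\left(v,Z \right)} = v + v Z^{2}$ ($P{\left(v,Z \right)} = v Z^{2} + v = v + v Z^{2}$)
$W = -184316$ ($W = -184345 + 29 = -184316$)
$W - P{\left(-626,268 \right)} = -184316 - - 626 \left(1 + 268^{2}\right) = -184316 - - 626 \left(1 + 71824\right) = -184316 - \left(-626\right) 71825 = -184316 - -44962450 = -184316 + 44962450 = 44778134$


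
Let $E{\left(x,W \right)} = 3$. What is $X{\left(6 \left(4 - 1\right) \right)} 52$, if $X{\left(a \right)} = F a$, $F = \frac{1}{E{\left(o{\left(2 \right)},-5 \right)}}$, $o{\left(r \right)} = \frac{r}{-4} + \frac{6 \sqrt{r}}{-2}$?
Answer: $312$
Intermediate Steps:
$o{\left(r \right)} = - 3 \sqrt{r} - \frac{r}{4}$ ($o{\left(r \right)} = r \left(- \frac{1}{4}\right) + 6 \sqrt{r} \left(- \frac{1}{2}\right) = - \frac{r}{4} - 3 \sqrt{r} = - 3 \sqrt{r} - \frac{r}{4}$)
$F = \frac{1}{3} \approx 0.33333$
$X{\left(a \right)} = \frac{a}{3}$
$X{\left(6 \left(4 - 1\right) \right)} 52 = \frac{6 \left(4 - 1\right)}{3} \cdot 52 = \frac{6 \cdot 3}{3} \cdot 52 = \frac{1}{3} \cdot 18 \cdot 52 = 6 \cdot 52 = 312$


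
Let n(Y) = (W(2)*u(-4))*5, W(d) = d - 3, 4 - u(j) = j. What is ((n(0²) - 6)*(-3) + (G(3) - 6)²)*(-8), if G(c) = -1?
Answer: -1496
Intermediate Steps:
u(j) = 4 - j
W(d) = -3 + d
n(Y) = -40 (n(Y) = ((-3 + 2)*(4 - 1*(-4)))*5 = -(4 + 4)*5 = -1*8*5 = -8*5 = -40)
((n(0²) - 6)*(-3) + (G(3) - 6)²)*(-8) = ((-40 - 6)*(-3) + (-1 - 6)²)*(-8) = (-46*(-3) + (-7)²)*(-8) = (138 + 49)*(-8) = 187*(-8) = -1496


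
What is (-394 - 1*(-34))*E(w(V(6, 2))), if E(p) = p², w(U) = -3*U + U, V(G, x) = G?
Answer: -51840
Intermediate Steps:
w(U) = -2*U
(-394 - 1*(-34))*E(w(V(6, 2))) = (-394 - 1*(-34))*(-2*6)² = (-394 + 34)*(-12)² = -360*144 = -51840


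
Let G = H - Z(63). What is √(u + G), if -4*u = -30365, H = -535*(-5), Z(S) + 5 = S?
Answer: 3*√4537/2 ≈ 101.04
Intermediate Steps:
Z(S) = -5 + S
H = 2675
u = 30365/4 (u = -¼*(-30365) = 30365/4 ≈ 7591.3)
G = 2617 (G = 2675 - (-5 + 63) = 2675 - 1*58 = 2675 - 58 = 2617)
√(u + G) = √(30365/4 + 2617) = √(40833/4) = 3*√4537/2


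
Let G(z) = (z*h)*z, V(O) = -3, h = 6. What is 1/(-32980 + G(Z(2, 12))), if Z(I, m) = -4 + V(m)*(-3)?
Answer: -1/32830 ≈ -3.0460e-5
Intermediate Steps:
Z(I, m) = 5 (Z(I, m) = -4 - 3*(-3) = -4 + 9 = 5)
G(z) = 6*z**2 (G(z) = (z*6)*z = (6*z)*z = 6*z**2)
1/(-32980 + G(Z(2, 12))) = 1/(-32980 + 6*5**2) = 1/(-32980 + 6*25) = 1/(-32980 + 150) = 1/(-32830) = -1/32830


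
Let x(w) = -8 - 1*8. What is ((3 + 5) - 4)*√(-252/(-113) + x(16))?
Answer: 8*I*√43957/113 ≈ 14.843*I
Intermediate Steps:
x(w) = -16 (x(w) = -8 - 8 = -16)
((3 + 5) - 4)*√(-252/(-113) + x(16)) = ((3 + 5) - 4)*√(-252/(-113) - 16) = (8 - 4)*√(-252*(-1/113) - 16) = 4*√(252/113 - 16) = 4*√(-1556/113) = 4*(2*I*√43957/113) = 8*I*√43957/113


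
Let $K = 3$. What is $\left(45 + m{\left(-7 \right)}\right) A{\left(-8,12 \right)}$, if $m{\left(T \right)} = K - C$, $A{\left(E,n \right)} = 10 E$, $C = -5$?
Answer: $-4240$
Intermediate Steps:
$m{\left(T \right)} = 8$ ($m{\left(T \right)} = 3 - -5 = 3 + 5 = 8$)
$\left(45 + m{\left(-7 \right)}\right) A{\left(-8,12 \right)} = \left(45 + 8\right) 10 \left(-8\right) = 53 \left(-80\right) = -4240$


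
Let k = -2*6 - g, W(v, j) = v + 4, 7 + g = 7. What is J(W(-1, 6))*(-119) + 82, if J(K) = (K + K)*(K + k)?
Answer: 6508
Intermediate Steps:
g = 0 (g = -7 + 7 = 0)
W(v, j) = 4 + v
k = -12 (k = -2*6 - 1*0 = -12 + 0 = -12)
J(K) = 2*K*(-12 + K) (J(K) = (K + K)*(K - 12) = (2*K)*(-12 + K) = 2*K*(-12 + K))
J(W(-1, 6))*(-119) + 82 = (2*(4 - 1)*(-12 + (4 - 1)))*(-119) + 82 = (2*3*(-12 + 3))*(-119) + 82 = (2*3*(-9))*(-119) + 82 = -54*(-119) + 82 = 6426 + 82 = 6508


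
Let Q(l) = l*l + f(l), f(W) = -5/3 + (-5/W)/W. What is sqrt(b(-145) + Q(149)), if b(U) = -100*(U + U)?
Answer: sqrt(10230087549)/447 ≈ 226.27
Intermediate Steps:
b(U) = -200*U
f(W) = -5/3 - 5/W**2 (f(W) = -5*1/3 - 5/W**2 = -5/3 - 5/W**2)
Q(l) = -5/3 + l**2 - 5/l**2 (Q(l) = l*l + (-5/3 - 5/l**2) = l**2 + (-5/3 - 5/l**2) = -5/3 + l**2 - 5/l**2)
sqrt(b(-145) + Q(149)) = sqrt(-200*(-145) + (-5/3 + 149**2 - 5/149**2)) = sqrt(29000 + (-5/3 + 22201 - 5*1/22201)) = sqrt(29000 + (-5/3 + 22201 - 5/22201)) = sqrt(29000 + 1478542183/66603) = sqrt(3410029183/66603) = sqrt(10230087549)/447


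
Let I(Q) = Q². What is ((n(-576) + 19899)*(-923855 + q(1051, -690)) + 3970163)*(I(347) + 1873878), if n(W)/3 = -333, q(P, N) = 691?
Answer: -34788002276426419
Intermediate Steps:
n(W) = -999 (n(W) = 3*(-333) = -999)
((n(-576) + 19899)*(-923855 + q(1051, -690)) + 3970163)*(I(347) + 1873878) = ((-999 + 19899)*(-923855 + 691) + 3970163)*(347² + 1873878) = (18900*(-923164) + 3970163)*(120409 + 1873878) = (-17447799600 + 3970163)*1994287 = -17443829437*1994287 = -34788002276426419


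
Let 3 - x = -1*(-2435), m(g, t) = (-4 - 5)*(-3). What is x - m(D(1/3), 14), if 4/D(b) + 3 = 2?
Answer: -2459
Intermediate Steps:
D(b) = -4 (D(b) = 4/(-3 + 2) = 4/(-1) = 4*(-1) = -4)
m(g, t) = 27 (m(g, t) = -9*(-3) = 27)
x = -2432 (x = 3 - (-1)*(-2435) = 3 - 1*2435 = 3 - 2435 = -2432)
x - m(D(1/3), 14) = -2432 - 1*27 = -2432 - 27 = -2459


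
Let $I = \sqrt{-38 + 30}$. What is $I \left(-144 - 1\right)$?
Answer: $- 290 i \sqrt{2} \approx - 410.12 i$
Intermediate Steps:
$I = 2 i \sqrt{2}$ ($I = \sqrt{-8} = 2 i \sqrt{2} \approx 2.8284 i$)
$I \left(-144 - 1\right) = 2 i \sqrt{2} \left(-144 - 1\right) = 2 i \sqrt{2} \left(-145\right) = - 290 i \sqrt{2}$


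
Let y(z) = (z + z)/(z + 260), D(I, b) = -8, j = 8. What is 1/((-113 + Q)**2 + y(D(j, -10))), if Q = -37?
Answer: 63/1417496 ≈ 4.4445e-5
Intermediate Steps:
y(z) = 2*z/(260 + z) (y(z) = (2*z)/(260 + z) = 2*z/(260 + z))
1/((-113 + Q)**2 + y(D(j, -10))) = 1/((-113 - 37)**2 + 2*(-8)/(260 - 8)) = 1/((-150)**2 + 2*(-8)/252) = 1/(22500 + 2*(-8)*(1/252)) = 1/(22500 - 4/63) = 1/(1417496/63) = 63/1417496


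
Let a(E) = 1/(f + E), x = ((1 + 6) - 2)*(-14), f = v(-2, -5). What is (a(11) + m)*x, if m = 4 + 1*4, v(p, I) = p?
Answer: -5110/9 ≈ -567.78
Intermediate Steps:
m = 8 (m = 4 + 4 = 8)
f = -2
x = -70 (x = (7 - 2)*(-14) = 5*(-14) = -70)
a(E) = 1/(-2 + E)
(a(11) + m)*x = (1/(-2 + 11) + 8)*(-70) = (1/9 + 8)*(-70) = (73/9)*(-70) = -5110/9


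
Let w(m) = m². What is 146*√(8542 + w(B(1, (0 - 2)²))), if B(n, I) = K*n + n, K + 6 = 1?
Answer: 146*√8558 ≈ 13506.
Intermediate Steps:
K = -5 (K = -6 + 1 = -5)
B(n, I) = -4*n (B(n, I) = -5*n + n = -4*n)
146*√(8542 + w(B(1, (0 - 2)²))) = 146*√(8542 + (-4*1)²) = 146*√(8542 + (-4)²) = 146*√(8542 + 16) = 146*√8558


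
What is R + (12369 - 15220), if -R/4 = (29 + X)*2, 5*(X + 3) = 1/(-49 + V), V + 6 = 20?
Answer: -535317/175 ≈ -3059.0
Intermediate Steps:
V = 14 (V = -6 + 20 = 14)
X = -526/175 (X = -3 + 1/(5*(-49 + 14)) = -3 + (1/5)/(-35) = -3 + (1/5)*(-1/35) = -3 - 1/175 = -526/175 ≈ -3.0057)
R = -36392/175 (R = -4*(29 - 526/175)*2 = -18196*2/175 = -4*9098/175 = -36392/175 ≈ -207.95)
R + (12369 - 15220) = -36392/175 + (12369 - 15220) = -36392/175 - 2851 = -535317/175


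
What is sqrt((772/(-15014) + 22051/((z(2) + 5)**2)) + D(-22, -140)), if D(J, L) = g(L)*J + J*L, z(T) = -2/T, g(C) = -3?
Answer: sqrt(4079326568731)/30028 ≈ 67.262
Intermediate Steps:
D(J, L) = -3*J + J*L
sqrt((772/(-15014) + 22051/((z(2) + 5)**2)) + D(-22, -140)) = sqrt((772/(-15014) + 22051/((-2/2 + 5)**2)) - 22*(-3 - 140)) = sqrt((772*(-1/15014) + 22051/((-2*1/2 + 5)**2)) - 22*(-143)) = sqrt((-386/7507 + 22051/((-1 + 5)**2)) + 3146) = sqrt((-386/7507 + 22051/(4**2)) + 3146) = sqrt((-386/7507 + 22051/16) + 3146) = sqrt(165530681/120112 + 3146) = sqrt(543403033/120112) = sqrt(4079326568731)/30028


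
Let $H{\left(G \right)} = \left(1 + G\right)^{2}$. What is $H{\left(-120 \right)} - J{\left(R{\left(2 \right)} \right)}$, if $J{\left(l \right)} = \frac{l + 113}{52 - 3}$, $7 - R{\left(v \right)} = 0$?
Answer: $\frac{693769}{49} \approx 14159.0$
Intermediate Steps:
$R{\left(v \right)} = 7$ ($R{\left(v \right)} = 7 - 0 = 7 + 0 = 7$)
$J{\left(l \right)} = \frac{113}{49} + \frac{l}{49}$ ($J{\left(l \right)} = \frac{113 + l}{49} = \left(113 + l\right) \frac{1}{49} = \frac{113}{49} + \frac{l}{49}$)
$H{\left(-120 \right)} - J{\left(R{\left(2 \right)} \right)} = \left(1 - 120\right)^{2} - \left(\frac{113}{49} + \frac{1}{49} \cdot 7\right) = \left(-119\right)^{2} - \left(\frac{113}{49} + \frac{1}{7}\right) = 14161 - \frac{120}{49} = \frac{693769}{49}$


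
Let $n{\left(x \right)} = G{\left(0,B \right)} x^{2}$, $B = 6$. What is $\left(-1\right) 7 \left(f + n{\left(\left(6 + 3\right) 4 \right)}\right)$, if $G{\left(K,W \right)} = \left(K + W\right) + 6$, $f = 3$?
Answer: $-108885$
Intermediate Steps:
$G{\left(K,W \right)} = 6 + K + W$
$n{\left(x \right)} = 12 x^{2}$ ($n{\left(x \right)} = \left(6 + 0 + 6\right) x^{2} = 12 x^{2}$)
$\left(-1\right) 7 \left(f + n{\left(\left(6 + 3\right) 4 \right)}\right) = \left(-1\right) 7 \left(3 + 12 \left(\left(6 + 3\right) 4\right)^{2}\right) = - 7 \left(3 + 12 \left(9 \cdot 4\right)^{2}\right) = - 7 \left(3 + 12 \cdot 36^{2}\right) = - 7 \left(3 + 12 \cdot 1296\right) = - 7 \left(3 + 15552\right) = \left(-7\right) 15555 = -108885$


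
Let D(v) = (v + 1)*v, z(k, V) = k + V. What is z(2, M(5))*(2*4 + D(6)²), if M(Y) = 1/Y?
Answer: 19492/5 ≈ 3898.4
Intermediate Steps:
z(k, V) = V + k
D(v) = v*(1 + v) (D(v) = (1 + v)*v = v*(1 + v))
z(2, M(5))*(2*4 + D(6)²) = (1/5 + 2)*(2*4 + (6*(1 + 6))²) = (⅕ + 2)*(8 + (6*7)²) = 11*(8 + 42²)/5 = 11*(8 + 1764)/5 = (11/5)*1772 = 19492/5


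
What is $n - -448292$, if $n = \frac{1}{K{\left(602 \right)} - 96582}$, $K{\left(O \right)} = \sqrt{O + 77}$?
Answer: $\frac{4181704556020558}{9328082045} - \frac{\sqrt{679}}{9328082045} \approx 4.4829 \cdot 10^{5}$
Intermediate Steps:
$K{\left(O \right)} = \sqrt{77 + O}$
$n = \frac{1}{-96582 + \sqrt{679}}$ ($n = \frac{1}{\sqrt{77 + 602} - 96582} = \frac{1}{\sqrt{679} - 96582} = \frac{1}{-96582 + \sqrt{679}} \approx -1.0357 \cdot 10^{-5}$)
$n - -448292 = \left(- \frac{96582}{9328082045} - \frac{\sqrt{679}}{9328082045}\right) - -448292 = \left(- \frac{96582}{9328082045} - \frac{\sqrt{679}}{9328082045}\right) + 448292 = \frac{4181704556020558}{9328082045} - \frac{\sqrt{679}}{9328082045}$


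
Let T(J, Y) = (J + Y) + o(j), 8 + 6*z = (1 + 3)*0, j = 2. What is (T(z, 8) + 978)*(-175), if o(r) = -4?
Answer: -514850/3 ≈ -1.7162e+5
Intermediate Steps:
z = -4/3 (z = -4/3 + ((1 + 3)*0)/6 = -4/3 + (4*0)/6 = -4/3 + (⅙)*0 = -4/3 + 0 = -4/3 ≈ -1.3333)
T(J, Y) = -4 + J + Y (T(J, Y) = (J + Y) - 4 = -4 + J + Y)
(T(z, 8) + 978)*(-175) = ((-4 - 4/3 + 8) + 978)*(-175) = (8/3 + 978)*(-175) = (2942/3)*(-175) = -514850/3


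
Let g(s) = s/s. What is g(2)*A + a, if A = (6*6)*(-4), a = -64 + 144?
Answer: -64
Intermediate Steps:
a = 80
A = -144 (A = 36*(-4) = -144)
g(s) = 1
g(2)*A + a = 1*(-144) + 80 = -144 + 80 = -64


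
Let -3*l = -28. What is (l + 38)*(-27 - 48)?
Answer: -3550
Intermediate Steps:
l = 28/3 (l = -⅓*(-28) = 28/3 ≈ 9.3333)
(l + 38)*(-27 - 48) = (28/3 + 38)*(-27 - 48) = (142/3)*(-75) = -3550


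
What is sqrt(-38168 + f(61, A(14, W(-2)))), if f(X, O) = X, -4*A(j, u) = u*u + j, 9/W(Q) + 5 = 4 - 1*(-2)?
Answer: I*sqrt(38107) ≈ 195.21*I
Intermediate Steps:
W(Q) = 9 (W(Q) = 9/(-5 + (4 - 1*(-2))) = 9/(-5 + (4 + 2)) = 9/(-5 + 6) = 9/1 = 9*1 = 9)
A(j, u) = -j/4 - u**2/4 (A(j, u) = -(u*u + j)/4 = -(u**2 + j)/4 = -(j + u**2)/4 = -j/4 - u**2/4)
sqrt(-38168 + f(61, A(14, W(-2)))) = sqrt(-38168 + 61) = sqrt(-38107) = I*sqrt(38107)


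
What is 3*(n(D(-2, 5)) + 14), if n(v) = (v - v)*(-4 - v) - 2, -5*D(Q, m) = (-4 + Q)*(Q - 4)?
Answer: 36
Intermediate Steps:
D(Q, m) = -(-4 + Q)²/5 (D(Q, m) = -(-4 + Q)*(Q - 4)/5 = -(-4 + Q)*(-4 + Q)/5 = -(-4 + Q)²/5)
n(v) = -2 (n(v) = 0*(-4 - v) - 2 = 0 - 2 = -2)
3*(n(D(-2, 5)) + 14) = 3*(-2 + 14) = 3*12 = 36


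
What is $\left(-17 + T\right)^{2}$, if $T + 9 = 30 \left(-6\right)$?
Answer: $42436$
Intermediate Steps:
$T = -189$ ($T = -9 + 30 \left(-6\right) = -9 - 180 = -189$)
$\left(-17 + T\right)^{2} = \left(-17 - 189\right)^{2} = \left(-206\right)^{2} = 42436$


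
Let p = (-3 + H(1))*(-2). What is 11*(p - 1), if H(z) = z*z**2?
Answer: 33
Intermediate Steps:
H(z) = z**3
p = 4 (p = (-3 + 1**3)*(-2) = (-3 + 1)*(-2) = -2*(-2) = 4)
11*(p - 1) = 11*(4 - 1) = 11*3 = 33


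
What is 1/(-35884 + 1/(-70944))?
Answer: -70944/2545754497 ≈ -2.7868e-5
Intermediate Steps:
1/(-35884 + 1/(-70944)) = 1/(-35884 - 1/70944) = 1/(-2545754497/70944) = -70944/2545754497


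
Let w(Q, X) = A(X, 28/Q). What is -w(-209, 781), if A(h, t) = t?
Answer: 28/209 ≈ 0.13397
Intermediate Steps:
w(Q, X) = 28/Q
-w(-209, 781) = -28/(-209) = -28*(-1)/209 = -1*(-28/209) = 28/209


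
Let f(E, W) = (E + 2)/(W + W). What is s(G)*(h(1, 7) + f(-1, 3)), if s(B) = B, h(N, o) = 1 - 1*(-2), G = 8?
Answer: 76/3 ≈ 25.333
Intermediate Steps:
h(N, o) = 3 (h(N, o) = 1 + 2 = 3)
f(E, W) = (2 + E)/(2*W) (f(E, W) = (2 + E)/((2*W)) = (2 + E)*(1/(2*W)) = (2 + E)/(2*W))
s(G)*(h(1, 7) + f(-1, 3)) = 8*(3 + (½)*(2 - 1)/3) = 8*(3 + (½)*(⅓)*1) = 8*(3 + ⅙) = 8*(19/6) = 76/3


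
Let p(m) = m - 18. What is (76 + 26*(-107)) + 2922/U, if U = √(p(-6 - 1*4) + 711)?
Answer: -2706 + 2922*√683/683 ≈ -2594.2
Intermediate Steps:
p(m) = -18 + m
U = √683 (U = √((-18 + (-6 - 1*4)) + 711) = √((-18 + (-6 - 4)) + 711) = √((-18 - 10) + 711) = √(-28 + 711) = √683 ≈ 26.134)
(76 + 26*(-107)) + 2922/U = (76 + 26*(-107)) + 2922/(√683) = (76 - 2782) + 2922*(√683/683) = -2706 + 2922*√683/683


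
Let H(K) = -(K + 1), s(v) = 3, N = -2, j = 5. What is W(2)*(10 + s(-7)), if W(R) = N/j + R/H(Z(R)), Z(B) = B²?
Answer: -52/5 ≈ -10.400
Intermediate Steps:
H(K) = -1 - K (H(K) = -(1 + K) = -1 - K)
W(R) = -⅖ + R/(-1 - R²) (W(R) = -2/5 + R/(-1 - R²) = -2*⅕ + R/(-1 - R²) = -⅖ + R/(-1 - R²))
W(2)*(10 + s(-7)) = ((-2 - 5*2 - 2*2²)/(5*(1 + 2²)))*(10 + 3) = ((-2 - 10 - 2*4)/(5*(1 + 4)))*13 = ((⅕)*(-2 - 10 - 8)/5)*13 = ((⅕)*(⅕)*(-20))*13 = -⅘*13 = -52/5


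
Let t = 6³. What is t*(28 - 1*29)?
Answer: -216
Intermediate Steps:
t = 216
t*(28 - 1*29) = 216*(28 - 1*29) = 216*(28 - 29) = 216*(-1) = -216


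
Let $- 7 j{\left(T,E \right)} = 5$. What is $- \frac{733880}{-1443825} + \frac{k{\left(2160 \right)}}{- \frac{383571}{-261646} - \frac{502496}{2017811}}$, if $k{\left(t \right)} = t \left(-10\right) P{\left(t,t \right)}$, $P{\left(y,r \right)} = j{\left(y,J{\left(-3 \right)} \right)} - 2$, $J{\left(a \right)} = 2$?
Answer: $\frac{1787652200462992143608}{37106170515047745} \approx 48177.0$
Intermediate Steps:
$j{\left(T,E \right)} = - \frac{5}{7}$ ($j{\left(T,E \right)} = \left(- \frac{1}{7}\right) 5 = - \frac{5}{7}$)
$P{\left(y,r \right)} = - \frac{19}{7}$ ($P{\left(y,r \right)} = - \frac{5}{7} - 2 = - \frac{19}{7}$)
$k{\left(t \right)} = \frac{190 t}{7}$ ($k{\left(t \right)} = t \left(-10\right) \left(- \frac{19}{7}\right) = - 10 t \left(- \frac{19}{7}\right) = \frac{190 t}{7}$)
$- \frac{733880}{-1443825} + \frac{k{\left(2160 \right)}}{- \frac{383571}{-261646} - \frac{502496}{2017811}} = - \frac{733880}{-1443825} + \frac{\frac{190}{7} \cdot 2160}{- \frac{383571}{-261646} - \frac{502496}{2017811}} = \left(-733880\right) \left(- \frac{1}{1443825}\right) + \frac{410400}{7 \left(\left(-383571\right) \left(- \frac{1}{261646}\right) - \frac{502496}{2017811}\right)} = \frac{146776}{288765} + \frac{410400}{7 \left(\frac{383571}{261646} - \frac{502496}{2017811}\right)} = \frac{146776}{288765} + \frac{410400}{7 \cdot \frac{642497714665}{527952176906}} = \frac{146776}{288765} + \frac{410400}{7} \cdot \frac{527952176906}{642497714665} = \frac{146776}{288765} + \frac{6190616382920640}{128499542933} = \frac{1787652200462992143608}{37106170515047745}$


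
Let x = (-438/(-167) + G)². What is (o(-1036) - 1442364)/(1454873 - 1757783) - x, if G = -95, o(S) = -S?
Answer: -36025029590399/4223928495 ≈ -8528.8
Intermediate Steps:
x = 237992329/27889 (x = (-438/(-167) - 95)² = (-438*(-1/167) - 95)² = (438/167 - 95)² = (-15427/167)² = 237992329/27889 ≈ 8533.6)
(o(-1036) - 1442364)/(1454873 - 1757783) - x = (-1*(-1036) - 1442364)/(1454873 - 1757783) - 1*237992329/27889 = (1036 - 1442364)/(-302910) - 237992329/27889 = -1441328*(-1/302910) - 237992329/27889 = 720664/151455 - 237992329/27889 = -36025029590399/4223928495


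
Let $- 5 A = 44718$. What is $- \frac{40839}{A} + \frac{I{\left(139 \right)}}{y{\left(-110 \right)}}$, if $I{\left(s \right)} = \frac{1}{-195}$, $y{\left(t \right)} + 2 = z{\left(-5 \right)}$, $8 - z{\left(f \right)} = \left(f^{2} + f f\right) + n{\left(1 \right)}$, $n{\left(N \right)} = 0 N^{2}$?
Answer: $\frac{292006303}{63946740} \approx 4.5664$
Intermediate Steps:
$n{\left(N \right)} = 0$
$A = - \frac{44718}{5}$ ($A = \left(- \frac{1}{5}\right) 44718 = - \frac{44718}{5} \approx -8943.6$)
$z{\left(f \right)} = 8 - 2 f^{2}$ ($z{\left(f \right)} = 8 - \left(\left(f^{2} + f f\right) + 0\right) = 8 - \left(\left(f^{2} + f^{2}\right) + 0\right) = 8 - \left(2 f^{2} + 0\right) = 8 - 2 f^{2}$)
$y{\left(t \right)} = -44$ ($y{\left(t \right)} = -2 + \left(8 - 2 \left(-5\right)^{2}\right) = -2 + \left(8 - 50\right) = -2 - 42 = -44$)
$I{\left(s \right)} = - \frac{1}{195}$
$- \frac{40839}{A} + \frac{I{\left(139 \right)}}{y{\left(-110 \right)}} = - \frac{40839}{- \frac{44718}{5}} - \frac{1}{195 \left(-44\right)} = \left(-40839\right) \left(- \frac{5}{44718}\right) - - \frac{1}{8580} = \frac{68065}{14906} + \frac{1}{8580} = \frac{292006303}{63946740}$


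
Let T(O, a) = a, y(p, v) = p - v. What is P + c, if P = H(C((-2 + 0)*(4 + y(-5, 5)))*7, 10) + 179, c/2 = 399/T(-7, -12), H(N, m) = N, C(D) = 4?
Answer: 281/2 ≈ 140.50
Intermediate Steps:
c = -133/2 (c = 2*(399/(-12)) = 2*(399*(-1/12)) = 2*(-133/4) = -133/2 ≈ -66.500)
P = 207 (P = 4*7 + 179 = 28 + 179 = 207)
P + c = 207 - 133/2 = 281/2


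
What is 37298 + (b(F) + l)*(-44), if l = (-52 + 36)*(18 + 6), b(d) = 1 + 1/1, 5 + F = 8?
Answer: 54106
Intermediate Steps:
F = 3 (F = -5 + 8 = 3)
b(d) = 2 (b(d) = 1 + 1*1 = 1 + 1 = 2)
l = -384 (l = -16*24 = -384)
37298 + (b(F) + l)*(-44) = 37298 + (2 - 384)*(-44) = 37298 - 382*(-44) = 37298 + 16808 = 54106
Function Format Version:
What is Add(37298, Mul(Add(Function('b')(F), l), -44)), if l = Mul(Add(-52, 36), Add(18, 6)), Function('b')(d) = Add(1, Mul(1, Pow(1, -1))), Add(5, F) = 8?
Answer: 54106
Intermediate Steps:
F = 3 (F = Add(-5, 8) = 3)
Function('b')(d) = 2 (Function('b')(d) = Add(1, Mul(1, 1)) = Add(1, 1) = 2)
l = -384 (l = Mul(-16, 24) = -384)
Add(37298, Mul(Add(Function('b')(F), l), -44)) = Add(37298, Mul(Add(2, -384), -44)) = Add(37298, Mul(-382, -44)) = Add(37298, 16808) = 54106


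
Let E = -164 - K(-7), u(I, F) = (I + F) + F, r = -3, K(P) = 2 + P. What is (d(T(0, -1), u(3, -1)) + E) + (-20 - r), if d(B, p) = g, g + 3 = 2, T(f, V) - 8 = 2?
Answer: -177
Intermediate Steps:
T(f, V) = 10 (T(f, V) = 8 + 2 = 10)
g = -1 (g = -3 + 2 = -1)
u(I, F) = I + 2*F (u(I, F) = (F + I) + F = I + 2*F)
d(B, p) = -1
E = -159 (E = -164 - (2 - 7) = -164 - 1*(-5) = -164 + 5 = -159)
(d(T(0, -1), u(3, -1)) + E) + (-20 - r) = (-1 - 159) + (-20 - 1*(-3)) = -160 + (-20 + 3) = -160 - 17 = -177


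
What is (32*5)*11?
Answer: 1760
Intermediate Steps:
(32*5)*11 = 160*11 = 1760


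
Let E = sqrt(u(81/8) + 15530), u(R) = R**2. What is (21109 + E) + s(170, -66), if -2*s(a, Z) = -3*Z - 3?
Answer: 42023/2 + sqrt(1000481)/8 ≈ 21137.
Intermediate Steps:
s(a, Z) = 3/2 + 3*Z/2 (s(a, Z) = -(-3*Z - 3)/2 = -(-3 - 3*Z)/2 = 3/2 + 3*Z/2)
E = sqrt(1000481)/8 (E = sqrt((81/8)**2 + 15530) = sqrt(6561/64 + 15530) = sqrt(1000481/64) = sqrt(1000481)/8 ≈ 125.03)
(21109 + E) + s(170, -66) = (21109 + sqrt(1000481)/8) + (3/2 + (3/2)*(-66)) = (21109 + sqrt(1000481)/8) + (3/2 - 99) = (21109 + sqrt(1000481)/8) - 195/2 = 42023/2 + sqrt(1000481)/8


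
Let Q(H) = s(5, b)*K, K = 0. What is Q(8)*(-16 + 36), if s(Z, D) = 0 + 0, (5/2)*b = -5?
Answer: 0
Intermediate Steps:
b = -2 (b = (⅖)*(-5) = -2)
s(Z, D) = 0
Q(H) = 0 (Q(H) = 0*0 = 0)
Q(8)*(-16 + 36) = 0*(-16 + 36) = 0*20 = 0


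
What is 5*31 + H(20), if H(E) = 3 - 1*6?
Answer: 152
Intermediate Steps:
H(E) = -3 (H(E) = 3 - 6 = -3)
5*31 + H(20) = 5*31 - 3 = 155 - 3 = 152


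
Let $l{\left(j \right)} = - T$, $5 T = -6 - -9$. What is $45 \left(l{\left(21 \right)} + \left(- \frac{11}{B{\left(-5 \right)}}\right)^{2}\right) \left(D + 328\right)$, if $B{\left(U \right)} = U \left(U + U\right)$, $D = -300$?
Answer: $- \frac{86877}{125} \approx -695.02$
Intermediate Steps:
$B{\left(U \right)} = 2 U^{2}$ ($B{\left(U \right)} = U 2 U = 2 U^{2}$)
$T = \frac{3}{5}$ ($T = \frac{-6 - -9}{5} = \frac{-6 + 9}{5} = \frac{1}{5} \cdot 3 = \frac{3}{5} \approx 0.6$)
$l{\left(j \right)} = - \frac{3}{5}$ ($l{\left(j \right)} = \left(-1\right) \frac{3}{5} = - \frac{3}{5}$)
$45 \left(l{\left(21 \right)} + \left(- \frac{11}{B{\left(-5 \right)}}\right)^{2}\right) \left(D + 328\right) = 45 \left(- \frac{3}{5} + \left(- \frac{11}{2 \left(-5\right)^{2}}\right)^{2}\right) \left(-300 + 328\right) = 45 \left(- \frac{3}{5} + \left(- \frac{11}{2 \cdot 25}\right)^{2}\right) 28 = 45 \left(- \frac{3}{5} + \left(- \frac{11}{50}\right)^{2}\right) 28 = 45 \left(- \frac{3}{5} + \frac{121}{2500}\right) 28 = 45 \left(\left(- \frac{1379}{2500}\right) 28\right) = 45 \left(- \frac{9653}{625}\right) = - \frac{86877}{125}$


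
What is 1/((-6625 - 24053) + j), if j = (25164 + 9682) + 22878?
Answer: 1/27046 ≈ 3.6974e-5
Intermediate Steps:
j = 57724 (j = 34846 + 22878 = 57724)
1/((-6625 - 24053) + j) = 1/((-6625 - 24053) + 57724) = 1/(-30678 + 57724) = 1/27046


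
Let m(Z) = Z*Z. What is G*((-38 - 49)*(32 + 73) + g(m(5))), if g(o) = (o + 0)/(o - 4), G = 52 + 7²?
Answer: -19372810/21 ≈ -9.2252e+5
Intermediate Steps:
m(Z) = Z²
G = 101 (G = 52 + 49 = 101)
g(o) = o/(-4 + o)
G*((-38 - 49)*(32 + 73) + g(m(5))) = 101*((-38 - 49)*(32 + 73) + 5²/(-4 + 5²)) = 101*(-87*105 + 25/(-4 + 25)) = 101*(-9135 + 25/21) = 101*(-191810/21) = -19372810/21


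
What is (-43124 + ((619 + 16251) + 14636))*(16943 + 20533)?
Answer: -435396168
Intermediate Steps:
(-43124 + ((619 + 16251) + 14636))*(16943 + 20533) = (-43124 + (16870 + 14636))*37476 = (-43124 + 31506)*37476 = -11618*37476 = -435396168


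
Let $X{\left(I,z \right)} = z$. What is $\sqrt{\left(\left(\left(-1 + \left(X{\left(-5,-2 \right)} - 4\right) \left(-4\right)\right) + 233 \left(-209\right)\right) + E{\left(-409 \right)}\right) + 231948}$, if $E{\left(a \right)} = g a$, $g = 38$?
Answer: $2 \sqrt{41933} \approx 409.55$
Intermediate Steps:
$E{\left(a \right)} = 38 a$
$\sqrt{\left(\left(\left(-1 + \left(X{\left(-5,-2 \right)} - 4\right) \left(-4\right)\right) + 233 \left(-209\right)\right) + E{\left(-409 \right)}\right) + 231948} = \sqrt{\left(\left(\left(-1 + \left(-2 - 4\right) \left(-4\right)\right) + 233 \left(-209\right)\right) + 38 \left(-409\right)\right) + 231948} = \sqrt{\left(\left(\left(-1 + \left(-2 - 4\right) \left(-4\right)\right) - 48697\right) - 15542\right) + 231948} = \sqrt{\left(\left(\left(-1 - -24\right) - 48697\right) - 15542\right) + 231948} = \sqrt{\left(\left(\left(-1 + 24\right) - 48697\right) - 15542\right) + 231948} = \sqrt{\left(\left(23 - 48697\right) - 15542\right) + 231948} = \sqrt{\left(-48674 - 15542\right) + 231948} = \sqrt{-64216 + 231948} = \sqrt{167732} = 2 \sqrt{41933}$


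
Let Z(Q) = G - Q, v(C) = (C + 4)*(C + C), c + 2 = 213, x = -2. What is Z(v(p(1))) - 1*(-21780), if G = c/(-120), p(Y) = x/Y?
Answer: 2614349/120 ≈ 21786.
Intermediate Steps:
c = 211 (c = -2 + 213 = 211)
p(Y) = -2/Y
G = -211/120 (G = 211/(-120) = 211*(-1/120) = -211/120 ≈ -1.7583)
v(C) = 2*C*(4 + C) (v(C) = (4 + C)*(2*C) = 2*C*(4 + C))
Z(Q) = -211/120 - Q
Z(v(p(1))) - 1*(-21780) = (-211/120 - 2*(-2/1)*(4 - 2/1)) - 1*(-21780) = (-211/120 - 2*(-2*1)*(4 - 2*1)) + 21780 = (-211/120 - 2*(-2)*(4 - 2)) + 21780 = (-211/120 - 2*(-2)*2) + 21780 = (-211/120 - 1*(-8)) + 21780 = (-211/120 + 8) + 21780 = 749/120 + 21780 = 2614349/120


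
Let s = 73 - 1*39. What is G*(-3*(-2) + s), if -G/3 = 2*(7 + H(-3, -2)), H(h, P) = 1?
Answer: -1920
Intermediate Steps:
s = 34 (s = 73 - 39 = 34)
G = -48 (G = -6*(7 + 1) = -6*8 = -3*16 = -48)
G*(-3*(-2) + s) = -48*(-3*(-2) + 34) = -48*(6 + 34) = -48*40 = -1920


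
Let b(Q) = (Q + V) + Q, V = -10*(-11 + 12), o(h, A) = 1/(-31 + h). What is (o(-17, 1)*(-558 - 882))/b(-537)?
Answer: -15/542 ≈ -0.027675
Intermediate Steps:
V = -10 (V = -10*1 = -10)
b(Q) = -10 + 2*Q (b(Q) = (Q - 10) + Q = (-10 + Q) + Q = -10 + 2*Q)
(o(-17, 1)*(-558 - 882))/b(-537) = ((-558 - 882)/(-31 - 17))/(-10 + 2*(-537)) = (-1440/(-48))/(-10 - 1074) = -1/48*(-1440)/(-1084) = 30*(-1/1084) = -15/542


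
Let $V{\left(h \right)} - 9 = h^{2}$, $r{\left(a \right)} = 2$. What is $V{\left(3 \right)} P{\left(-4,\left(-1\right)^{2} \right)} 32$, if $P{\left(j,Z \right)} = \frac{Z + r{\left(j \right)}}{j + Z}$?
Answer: $-576$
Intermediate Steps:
$V{\left(h \right)} = 9 + h^{2}$
$P{\left(j,Z \right)} = \frac{2 + Z}{Z + j}$ ($P{\left(j,Z \right)} = \frac{Z + 2}{j + Z} = \frac{2 + Z}{Z + j}$)
$V{\left(3 \right)} P{\left(-4,\left(-1\right)^{2} \right)} 32 = \left(9 + 3^{2}\right) \frac{2 + \left(-1\right)^{2}}{\left(-1\right)^{2} - 4} \cdot 32 = \left(9 + 9\right) \frac{2 + 1}{1 - 4} \cdot 32 = 18 \frac{1}{-3} \cdot 3 \cdot 32 = 18 \left(\left(- \frac{1}{3}\right) 3\right) 32 = 18 \left(-1\right) 32 = \left(-18\right) 32 = -576$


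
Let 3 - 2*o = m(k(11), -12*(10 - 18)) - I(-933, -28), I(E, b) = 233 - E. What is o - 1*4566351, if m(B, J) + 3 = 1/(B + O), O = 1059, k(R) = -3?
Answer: -9642895681/2112 ≈ -4.5658e+6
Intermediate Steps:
m(B, J) = -3 + 1/(1059 + B) (m(B, J) = -3 + 1/(B + 1059) = -3 + 1/(1059 + B))
o = 1237631/2112 (o = 3/2 - ((-3176 - 3*(-3))/(1059 - 3) - (233 - 1*(-933)))/2 = 3/2 - ((-3176 + 9)/1056 - (233 + 933))/2 = 3/2 - ((1/1056)*(-3167) - 1*1166)/2 = 3/2 - (-3167/1056 - 1166)/2 = 3/2 - 1/2*(-1234463/1056) = 3/2 + 1234463/2112 = 1237631/2112 ≈ 586.00)
o - 1*4566351 = 1237631/2112 - 1*4566351 = 1237631/2112 - 4566351 = -9642895681/2112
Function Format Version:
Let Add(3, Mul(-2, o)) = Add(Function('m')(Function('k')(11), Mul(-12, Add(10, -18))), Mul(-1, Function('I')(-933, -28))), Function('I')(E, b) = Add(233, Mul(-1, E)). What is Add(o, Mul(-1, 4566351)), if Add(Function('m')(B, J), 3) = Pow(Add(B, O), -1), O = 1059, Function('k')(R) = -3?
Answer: Rational(-9642895681, 2112) ≈ -4.5658e+6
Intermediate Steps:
Function('m')(B, J) = Add(-3, Pow(Add(1059, B), -1)) (Function('m')(B, J) = Add(-3, Pow(Add(B, 1059), -1)) = Add(-3, Pow(Add(1059, B), -1)))
o = Rational(1237631, 2112) (o = Add(Rational(3, 2), Mul(Rational(-1, 2), Add(Mul(Pow(Add(1059, -3), -1), Add(-3176, Mul(-3, -3))), Mul(-1, Add(233, Mul(-1, -933)))))) = Add(Rational(3, 2), Mul(Rational(-1, 2), Add(Mul(Pow(1056, -1), Add(-3176, 9)), Mul(-1, Add(233, 933))))) = Add(Rational(3, 2), Mul(Rational(-1, 2), Add(Mul(Rational(1, 1056), -3167), Mul(-1, 1166)))) = Add(Rational(3, 2), Mul(Rational(-1, 2), Add(Rational(-3167, 1056), -1166))) = Add(Rational(3, 2), Mul(Rational(-1, 2), Rational(-1234463, 1056))) = Add(Rational(3, 2), Rational(1234463, 2112)) = Rational(1237631, 2112) ≈ 586.00)
Add(o, Mul(-1, 4566351)) = Add(Rational(1237631, 2112), Mul(-1, 4566351)) = Add(Rational(1237631, 2112), -4566351) = Rational(-9642895681, 2112)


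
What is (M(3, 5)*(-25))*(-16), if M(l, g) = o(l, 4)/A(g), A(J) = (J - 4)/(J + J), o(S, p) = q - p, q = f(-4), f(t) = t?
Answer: -32000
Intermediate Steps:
q = -4
o(S, p) = -4 - p
A(J) = (-4 + J)/(2*J) (A(J) = (-4 + J)/((2*J)) = (-4 + J)*(1/(2*J)) = (-4 + J)/(2*J))
M(l, g) = -16*g/(-4 + g) (M(l, g) = (-4 - 1*4)/(((-4 + g)/(2*g))) = (-4 - 4)*(2*g/(-4 + g)) = -16*g/(-4 + g))
(M(3, 5)*(-25))*(-16) = (-16*5/(-4 + 5)*(-25))*(-16) = (-16*5/1*(-25))*(-16) = (-16*5*1*(-25))*(-16) = -80*(-25)*(-16) = 2000*(-16) = -32000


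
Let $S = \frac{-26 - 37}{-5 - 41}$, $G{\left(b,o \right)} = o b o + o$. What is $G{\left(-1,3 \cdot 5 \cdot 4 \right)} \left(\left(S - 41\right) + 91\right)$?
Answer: $- \frac{4182510}{23} \approx -1.8185 \cdot 10^{5}$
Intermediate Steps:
$G{\left(b,o \right)} = o + b o^{2}$ ($G{\left(b,o \right)} = b o o + o = b o^{2} + o = o + b o^{2}$)
$S = \frac{63}{46}$ ($S = - \frac{63}{-46} = \left(-63\right) \left(- \frac{1}{46}\right) = \frac{63}{46} \approx 1.3696$)
$G{\left(-1,3 \cdot 5 \cdot 4 \right)} \left(\left(S - 41\right) + 91\right) = 3 \cdot 5 \cdot 4 \left(1 - 3 \cdot 5 \cdot 4\right) \left(\left(\frac{63}{46} - 41\right) + 91\right) = 15 \cdot 4 \left(1 - 15 \cdot 4\right) \left(- \frac{1823}{46} + 91\right) = 60 \left(1 - 60\right) \frac{2363}{46} = 60 \left(-59\right) \frac{2363}{46} = \left(-3540\right) \frac{2363}{46} = - \frac{4182510}{23}$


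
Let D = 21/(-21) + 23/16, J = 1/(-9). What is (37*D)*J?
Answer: -259/144 ≈ -1.7986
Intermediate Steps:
J = -⅑ ≈ -0.11111
D = 7/16 (D = 21*(-1/21) + 23*(1/16) = -1 + 23/16 = 7/16 ≈ 0.43750)
(37*D)*J = (37*(7/16))*(-⅑) = (259/16)*(-⅑) = -259/144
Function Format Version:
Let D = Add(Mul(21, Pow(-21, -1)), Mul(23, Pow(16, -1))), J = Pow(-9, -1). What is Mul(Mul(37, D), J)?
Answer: Rational(-259, 144) ≈ -1.7986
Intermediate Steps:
J = Rational(-1, 9) ≈ -0.11111
D = Rational(7, 16) (D = Add(Mul(21, Rational(-1, 21)), Mul(23, Rational(1, 16))) = Add(-1, Rational(23, 16)) = Rational(7, 16) ≈ 0.43750)
Mul(Mul(37, D), J) = Mul(Mul(37, Rational(7, 16)), Rational(-1, 9)) = Mul(Rational(259, 16), Rational(-1, 9)) = Rational(-259, 144)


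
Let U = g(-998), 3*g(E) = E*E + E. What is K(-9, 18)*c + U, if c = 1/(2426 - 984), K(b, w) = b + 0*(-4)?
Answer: 1434798625/4326 ≈ 3.3167e+5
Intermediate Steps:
K(b, w) = b (K(b, w) = b + 0 = b)
g(E) = E/3 + E²/3 (g(E) = (E*E + E)/3 = (E² + E)/3 = (E + E²)/3 = E/3 + E²/3)
c = 1/1442 ≈ 0.00069348
U = 995006/3 (U = (⅓)*(-998)*(1 - 998) = (⅓)*(-998)*(-997) = 995006/3 ≈ 3.3167e+5)
K(-9, 18)*c + U = -9*1/1442 + 995006/3 = -9/1442 + 995006/3 = 1434798625/4326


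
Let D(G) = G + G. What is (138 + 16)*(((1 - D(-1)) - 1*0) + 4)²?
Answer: 7546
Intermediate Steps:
D(G) = 2*G
(138 + 16)*(((1 - D(-1)) - 1*0) + 4)² = (138 + 16)*(((1 - 2*(-1)) - 1*0) + 4)² = 154*(((1 - 1*(-2)) + 0) + 4)² = 154*(((1 + 2) + 0) + 4)² = 154*((3 + 0) + 4)² = 154*(3 + 4)² = 154*7² = 154*49 = 7546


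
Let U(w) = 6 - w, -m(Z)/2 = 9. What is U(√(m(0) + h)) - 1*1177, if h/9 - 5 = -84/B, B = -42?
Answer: -1171 - 3*√5 ≈ -1177.7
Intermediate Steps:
h = 63 (h = 45 + 9*(-84/(-42)) = 45 + 9*(-84*(-1/42)) = 45 + 9*2 = 45 + 18 = 63)
m(Z) = -18 (m(Z) = -2*9 = -18)
U(√(m(0) + h)) - 1*1177 = (6 - √(-18 + 63)) - 1*1177 = (6 - √45) - 1177 = (6 - 3*√5) - 1177 = -1171 - 3*√5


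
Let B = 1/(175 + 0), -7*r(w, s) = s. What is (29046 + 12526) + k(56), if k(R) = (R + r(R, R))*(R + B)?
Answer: 7745548/175 ≈ 44260.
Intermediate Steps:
r(w, s) = -s/7
B = 1/175 ≈ 0.0057143
k(R) = 6*R*(1/175 + R)/7 (k(R) = (R - R/7)*(R + 1/175) = (6*R/7)*(1/175 + R) = 6*R*(1/175 + R)/7)
(29046 + 12526) + k(56) = (29046 + 12526) + (6/1225)*56*(1 + 175*56) = 41572 + (6/1225)*56*(1 + 9800) = 41572 + (6/1225)*56*9801 = 41572 + 470448/175 = 7745548/175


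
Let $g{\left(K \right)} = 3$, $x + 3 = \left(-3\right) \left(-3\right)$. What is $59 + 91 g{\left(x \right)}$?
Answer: $332$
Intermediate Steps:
$x = 6$ ($x = -3 - -9 = -3 + 9 = 6$)
$59 + 91 g{\left(x \right)} = 59 + 91 \cdot 3 = 59 + 273 = 332$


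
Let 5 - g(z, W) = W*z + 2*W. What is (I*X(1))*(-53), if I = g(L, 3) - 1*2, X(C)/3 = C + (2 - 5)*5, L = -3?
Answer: 13356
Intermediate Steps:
g(z, W) = 5 - 2*W - W*z (g(z, W) = 5 - (W*z + 2*W) = 5 - (2*W + W*z) = 5 + (-2*W - W*z) = 5 - 2*W - W*z)
X(C) = -45 + 3*C (X(C) = 3*(C + (2 - 5)*5) = 3*(C - 3*5) = 3*(C - 15) = 3*(-15 + C) = -45 + 3*C)
I = 6 (I = (5 - 2*3 - 1*3*(-3)) - 1*2 = (5 - 6 + 9) - 2 = 8 - 2 = 6)
(I*X(1))*(-53) = (6*(-45 + 3*1))*(-53) = (6*(-45 + 3))*(-53) = (6*(-42))*(-53) = -252*(-53) = 13356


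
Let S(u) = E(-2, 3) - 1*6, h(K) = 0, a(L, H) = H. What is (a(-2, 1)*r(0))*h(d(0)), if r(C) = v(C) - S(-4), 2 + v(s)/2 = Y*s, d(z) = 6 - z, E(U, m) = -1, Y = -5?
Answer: 0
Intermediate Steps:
v(s) = -4 - 10*s (v(s) = -4 + 2*(-5*s) = -4 - 10*s)
S(u) = -7 (S(u) = -1 - 1*6 = -1 - 6 = -7)
r(C) = 3 - 10*C (r(C) = (-4 - 10*C) - 1*(-7) = (-4 - 10*C) + 7 = 3 - 10*C)
(a(-2, 1)*r(0))*h(d(0)) = (1*(3 - 10*0))*0 = (1*(3 + 0))*0 = (1*3)*0 = 3*0 = 0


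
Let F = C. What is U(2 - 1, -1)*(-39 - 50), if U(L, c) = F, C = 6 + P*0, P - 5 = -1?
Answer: -534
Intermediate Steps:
P = 4 (P = 5 - 1 = 4)
C = 6 (C = 6 + 4*0 = 6 + 0 = 6)
F = 6
U(L, c) = 6
U(2 - 1, -1)*(-39 - 50) = 6*(-39 - 50) = 6*(-89) = -534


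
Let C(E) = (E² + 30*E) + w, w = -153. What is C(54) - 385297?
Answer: -380914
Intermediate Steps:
C(E) = -153 + E² + 30*E (C(E) = (E² + 30*E) - 153 = -153 + E² + 30*E)
C(54) - 385297 = (-153 + 54² + 30*54) - 385297 = (-153 + 2916 + 1620) - 385297 = 4383 - 385297 = -380914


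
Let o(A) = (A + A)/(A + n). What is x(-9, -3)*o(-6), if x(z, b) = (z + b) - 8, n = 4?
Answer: -120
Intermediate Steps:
x(z, b) = -8 + b + z (x(z, b) = (b + z) - 8 = -8 + b + z)
o(A) = 2*A/(4 + A) (o(A) = (A + A)/(A + 4) = (2*A)/(4 + A) = 2*A/(4 + A))
x(-9, -3)*o(-6) = (-8 - 3 - 9)*(2*(-6)/(4 - 6)) = -40*(-6)/(-2) = -40*(-6)*(-1)/2 = -20*6 = -120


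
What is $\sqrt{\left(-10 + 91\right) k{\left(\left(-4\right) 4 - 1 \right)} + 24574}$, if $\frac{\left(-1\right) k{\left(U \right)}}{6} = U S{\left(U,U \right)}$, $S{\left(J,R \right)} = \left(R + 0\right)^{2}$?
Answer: $2 \sqrt{603073} \approx 1553.2$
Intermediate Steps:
$S{\left(J,R \right)} = R^{2}$
$k{\left(U \right)} = - 6 U^{3}$ ($k{\left(U \right)} = - 6 U U^{2} = - 6 U^{3}$)
$\sqrt{\left(-10 + 91\right) k{\left(\left(-4\right) 4 - 1 \right)} + 24574} = \sqrt{\left(-10 + 91\right) \left(- 6 \left(\left(-4\right) 4 - 1\right)^{3}\right) + 24574} = \sqrt{81 \left(- 6 \left(-16 - 1\right)^{3}\right) + 24574} = \sqrt{81 \left(- 6 \left(-17\right)^{3}\right) + 24574} = \sqrt{81 \left(\left(-6\right) \left(-4913\right)\right) + 24574} = \sqrt{81 \cdot 29478 + 24574} = \sqrt{2387718 + 24574} = \sqrt{2412292} = 2 \sqrt{603073}$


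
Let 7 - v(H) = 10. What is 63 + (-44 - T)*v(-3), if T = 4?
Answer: 207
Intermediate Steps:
v(H) = -3 (v(H) = 7 - 1*10 = 7 - 10 = -3)
63 + (-44 - T)*v(-3) = 63 + (-44 - 1*4)*(-3) = 63 + (-44 - 4)*(-3) = 63 - 48*(-3) = 63 + 144 = 207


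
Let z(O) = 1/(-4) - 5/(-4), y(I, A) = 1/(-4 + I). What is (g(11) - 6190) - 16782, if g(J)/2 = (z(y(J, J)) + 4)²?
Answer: -22922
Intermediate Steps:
z(O) = 1 (z(O) = 1*(-¼) - 5*(-¼) = -¼ + 5/4 = 1)
g(J) = 50 (g(J) = 2*(1 + 4)² = 2*5² = 2*25 = 50)
(g(11) - 6190) - 16782 = (50 - 6190) - 16782 = -6140 - 16782 = -22922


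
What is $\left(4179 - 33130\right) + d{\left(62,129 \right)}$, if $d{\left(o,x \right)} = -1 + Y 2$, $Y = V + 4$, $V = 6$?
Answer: $-28932$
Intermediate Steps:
$Y = 10$ ($Y = 6 + 4 = 10$)
$d{\left(o,x \right)} = 19$ ($d{\left(o,x \right)} = -1 + 10 \cdot 2 = -1 + 20 = 19$)
$\left(4179 - 33130\right) + d{\left(62,129 \right)} = \left(4179 - 33130\right) + 19 = -28951 + 19 = -28932$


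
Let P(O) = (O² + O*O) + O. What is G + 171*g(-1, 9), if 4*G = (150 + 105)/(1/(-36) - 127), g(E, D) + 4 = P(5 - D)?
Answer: 1103841/269 ≈ 4103.5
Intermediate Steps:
P(O) = O + 2*O² (P(O) = (O² + O²) + O = 2*O² + O = O + 2*O²)
g(E, D) = -4 + (5 - D)*(11 - 2*D) (g(E, D) = -4 + (5 - D)*(1 + 2*(5 - D)) = -4 + (5 - D)*(1 + (10 - 2*D)) = -4 + (5 - D)*(11 - 2*D))
G = -135/269 (G = ((150 + 105)/(1/(-36) - 127))/4 = (255/(-1/36 - 127))/4 = (255/(-4573/36))/4 = (255*(-36/4573))/4 = (¼)*(-540/269) = -135/269 ≈ -0.50186)
G + 171*g(-1, 9) = -135/269 + 171*(-4 + (-11 + 2*9)*(-5 + 9)) = -135/269 + 171*(-4 + (-11 + 18)*4) = -135/269 + 171*(-4 + 7*4) = -135/269 + 171*(-4 + 28) = -135/269 + 171*24 = -135/269 + 4104 = 1103841/269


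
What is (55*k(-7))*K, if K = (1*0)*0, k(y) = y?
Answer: 0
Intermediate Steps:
K = 0 (K = 0*0 = 0)
(55*k(-7))*K = (55*(-7))*0 = -385*0 = 0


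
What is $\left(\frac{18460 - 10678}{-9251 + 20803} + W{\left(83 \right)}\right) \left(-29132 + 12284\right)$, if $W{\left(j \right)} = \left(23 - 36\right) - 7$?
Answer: $\frac{117545337}{361} \approx 3.2561 \cdot 10^{5}$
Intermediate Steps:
$W{\left(j \right)} = -20$ ($W{\left(j \right)} = -13 - 7 = -20$)
$\left(\frac{18460 - 10678}{-9251 + 20803} + W{\left(83 \right)}\right) \left(-29132 + 12284\right) = \left(\frac{18460 - 10678}{-9251 + 20803} - 20\right) \left(-29132 + 12284\right) = \left(\frac{7782}{11552} - 20\right) \left(-16848\right) = \left(7782 \cdot \frac{1}{11552} - 20\right) \left(-16848\right) = \left(\frac{3891}{5776} - 20\right) \left(-16848\right) = \left(- \frac{111629}{5776}\right) \left(-16848\right) = \frac{117545337}{361}$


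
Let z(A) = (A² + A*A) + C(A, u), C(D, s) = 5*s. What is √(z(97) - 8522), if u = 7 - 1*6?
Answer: √10301 ≈ 101.49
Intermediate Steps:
u = 1 (u = 7 - 6 = 1)
z(A) = 5 + 2*A² (z(A) = (A² + A*A) + 5*1 = (A² + A²) + 5 = 2*A² + 5 = 5 + 2*A²)
√(z(97) - 8522) = √((5 + 2*97²) - 8522) = √((5 + 2*9409) - 8522) = √((5 + 18818) - 8522) = √(18823 - 8522) = √10301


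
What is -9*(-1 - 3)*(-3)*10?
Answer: -1080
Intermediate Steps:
-9*(-1 - 3)*(-3)*10 = -(-36)*(-3)*10 = -9*12*10 = -108*10 = -1080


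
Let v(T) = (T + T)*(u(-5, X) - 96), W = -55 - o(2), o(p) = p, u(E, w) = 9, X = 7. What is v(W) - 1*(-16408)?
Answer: 26326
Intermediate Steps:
W = -57 (W = -55 - 1*2 = -55 - 2 = -57)
v(T) = -174*T (v(T) = (T + T)*(9 - 96) = (2*T)*(-87) = -174*T)
v(W) - 1*(-16408) = -174*(-57) - 1*(-16408) = 9918 + 16408 = 26326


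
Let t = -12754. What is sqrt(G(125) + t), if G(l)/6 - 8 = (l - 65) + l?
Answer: 2*I*sqrt(2899) ≈ 107.68*I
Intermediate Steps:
G(l) = -342 + 12*l (G(l) = 48 + 6*((l - 65) + l) = 48 + 6*((-65 + l) + l) = 48 + 6*(-65 + 2*l) = 48 + (-390 + 12*l) = -342 + 12*l)
sqrt(G(125) + t) = sqrt((-342 + 12*125) - 12754) = sqrt((-342 + 1500) - 12754) = sqrt(1158 - 12754) = sqrt(-11596) = 2*I*sqrt(2899)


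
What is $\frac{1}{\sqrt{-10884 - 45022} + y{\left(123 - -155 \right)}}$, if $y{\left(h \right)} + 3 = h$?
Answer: $\frac{275}{131531} - \frac{i \sqrt{55906}}{131531} \approx 0.0020908 - 0.0017976 i$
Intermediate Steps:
$y{\left(h \right)} = -3 + h$
$\frac{1}{\sqrt{-10884 - 45022} + y{\left(123 - -155 \right)}} = \frac{1}{\sqrt{-10884 - 45022} + \left(-3 + \left(123 - -155\right)\right)} = \frac{1}{\sqrt{-55906} + \left(-3 + \left(123 + 155\right)\right)} = \frac{1}{i \sqrt{55906} + \left(-3 + 278\right)} = \frac{1}{i \sqrt{55906} + 275} = \frac{1}{275 + i \sqrt{55906}}$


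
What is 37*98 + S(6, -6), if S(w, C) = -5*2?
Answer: 3616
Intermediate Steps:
S(w, C) = -10
37*98 + S(6, -6) = 37*98 - 10 = 3626 - 10 = 3616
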